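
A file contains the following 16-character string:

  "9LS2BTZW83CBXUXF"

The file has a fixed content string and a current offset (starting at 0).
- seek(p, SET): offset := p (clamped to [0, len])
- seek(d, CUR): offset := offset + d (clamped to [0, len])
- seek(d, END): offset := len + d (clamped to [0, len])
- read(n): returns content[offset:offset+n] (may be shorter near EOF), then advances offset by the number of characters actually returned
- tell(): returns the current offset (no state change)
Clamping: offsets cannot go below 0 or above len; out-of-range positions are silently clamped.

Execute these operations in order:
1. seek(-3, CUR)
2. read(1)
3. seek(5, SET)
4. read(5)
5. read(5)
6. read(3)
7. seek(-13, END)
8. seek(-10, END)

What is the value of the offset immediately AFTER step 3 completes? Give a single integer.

Answer: 5

Derivation:
After 1 (seek(-3, CUR)): offset=0
After 2 (read(1)): returned '9', offset=1
After 3 (seek(5, SET)): offset=5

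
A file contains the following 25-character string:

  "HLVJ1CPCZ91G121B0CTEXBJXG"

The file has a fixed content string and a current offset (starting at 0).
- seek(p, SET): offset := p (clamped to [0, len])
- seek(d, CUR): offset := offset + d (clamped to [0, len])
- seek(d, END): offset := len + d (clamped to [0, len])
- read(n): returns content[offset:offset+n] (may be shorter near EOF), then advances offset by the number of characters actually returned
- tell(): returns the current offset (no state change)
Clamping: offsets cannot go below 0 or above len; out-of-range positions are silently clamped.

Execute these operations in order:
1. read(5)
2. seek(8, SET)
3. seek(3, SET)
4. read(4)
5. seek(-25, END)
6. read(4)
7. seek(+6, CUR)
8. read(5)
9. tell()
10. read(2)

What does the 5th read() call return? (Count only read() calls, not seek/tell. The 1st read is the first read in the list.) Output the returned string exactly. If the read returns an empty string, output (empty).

Answer: B0

Derivation:
After 1 (read(5)): returned 'HLVJ1', offset=5
After 2 (seek(8, SET)): offset=8
After 3 (seek(3, SET)): offset=3
After 4 (read(4)): returned 'J1CP', offset=7
After 5 (seek(-25, END)): offset=0
After 6 (read(4)): returned 'HLVJ', offset=4
After 7 (seek(+6, CUR)): offset=10
After 8 (read(5)): returned '1G121', offset=15
After 9 (tell()): offset=15
After 10 (read(2)): returned 'B0', offset=17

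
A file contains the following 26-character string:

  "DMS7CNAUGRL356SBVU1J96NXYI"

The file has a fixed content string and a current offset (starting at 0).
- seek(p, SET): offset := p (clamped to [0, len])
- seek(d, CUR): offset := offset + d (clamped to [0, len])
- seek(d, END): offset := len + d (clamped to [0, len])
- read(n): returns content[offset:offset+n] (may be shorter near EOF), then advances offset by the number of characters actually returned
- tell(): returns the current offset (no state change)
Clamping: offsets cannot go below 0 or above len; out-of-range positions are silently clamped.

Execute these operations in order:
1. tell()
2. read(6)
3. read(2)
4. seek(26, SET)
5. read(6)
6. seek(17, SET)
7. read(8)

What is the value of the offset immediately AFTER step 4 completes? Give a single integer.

After 1 (tell()): offset=0
After 2 (read(6)): returned 'DMS7CN', offset=6
After 3 (read(2)): returned 'AU', offset=8
After 4 (seek(26, SET)): offset=26

Answer: 26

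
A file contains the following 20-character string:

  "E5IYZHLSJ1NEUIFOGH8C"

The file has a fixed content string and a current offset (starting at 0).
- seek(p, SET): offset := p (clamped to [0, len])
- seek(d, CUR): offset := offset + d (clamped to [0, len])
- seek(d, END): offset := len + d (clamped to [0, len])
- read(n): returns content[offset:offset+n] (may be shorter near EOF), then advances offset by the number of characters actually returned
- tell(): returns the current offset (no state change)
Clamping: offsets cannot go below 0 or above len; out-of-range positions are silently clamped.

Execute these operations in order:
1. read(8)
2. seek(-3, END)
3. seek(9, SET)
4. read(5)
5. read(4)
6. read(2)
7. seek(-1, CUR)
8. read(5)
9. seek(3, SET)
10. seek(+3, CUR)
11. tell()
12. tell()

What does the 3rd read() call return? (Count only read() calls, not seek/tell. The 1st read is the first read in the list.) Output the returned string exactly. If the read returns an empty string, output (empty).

Answer: FOGH

Derivation:
After 1 (read(8)): returned 'E5IYZHLS', offset=8
After 2 (seek(-3, END)): offset=17
After 3 (seek(9, SET)): offset=9
After 4 (read(5)): returned '1NEUI', offset=14
After 5 (read(4)): returned 'FOGH', offset=18
After 6 (read(2)): returned '8C', offset=20
After 7 (seek(-1, CUR)): offset=19
After 8 (read(5)): returned 'C', offset=20
After 9 (seek(3, SET)): offset=3
After 10 (seek(+3, CUR)): offset=6
After 11 (tell()): offset=6
After 12 (tell()): offset=6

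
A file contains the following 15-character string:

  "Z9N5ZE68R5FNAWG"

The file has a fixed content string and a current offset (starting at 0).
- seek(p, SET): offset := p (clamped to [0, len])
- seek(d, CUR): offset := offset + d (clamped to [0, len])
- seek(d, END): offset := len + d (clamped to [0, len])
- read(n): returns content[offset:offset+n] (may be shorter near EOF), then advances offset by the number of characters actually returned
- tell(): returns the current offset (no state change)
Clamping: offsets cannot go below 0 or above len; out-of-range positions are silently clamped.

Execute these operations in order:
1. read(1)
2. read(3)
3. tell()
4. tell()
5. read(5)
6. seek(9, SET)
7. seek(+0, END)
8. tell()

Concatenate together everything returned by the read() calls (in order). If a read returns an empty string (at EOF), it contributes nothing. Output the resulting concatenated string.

Answer: Z9N5ZE68R

Derivation:
After 1 (read(1)): returned 'Z', offset=1
After 2 (read(3)): returned '9N5', offset=4
After 3 (tell()): offset=4
After 4 (tell()): offset=4
After 5 (read(5)): returned 'ZE68R', offset=9
After 6 (seek(9, SET)): offset=9
After 7 (seek(+0, END)): offset=15
After 8 (tell()): offset=15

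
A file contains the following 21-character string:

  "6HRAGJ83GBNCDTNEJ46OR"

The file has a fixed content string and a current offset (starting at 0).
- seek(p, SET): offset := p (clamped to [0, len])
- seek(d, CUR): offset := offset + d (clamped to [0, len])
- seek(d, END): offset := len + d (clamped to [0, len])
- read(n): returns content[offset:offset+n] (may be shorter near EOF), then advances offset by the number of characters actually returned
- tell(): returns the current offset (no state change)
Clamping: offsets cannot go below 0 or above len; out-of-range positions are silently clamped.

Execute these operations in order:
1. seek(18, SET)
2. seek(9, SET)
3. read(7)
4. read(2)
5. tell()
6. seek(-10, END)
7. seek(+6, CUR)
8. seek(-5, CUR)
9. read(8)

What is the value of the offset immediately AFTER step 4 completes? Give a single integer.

After 1 (seek(18, SET)): offset=18
After 2 (seek(9, SET)): offset=9
After 3 (read(7)): returned 'BNCDTNE', offset=16
After 4 (read(2)): returned 'J4', offset=18

Answer: 18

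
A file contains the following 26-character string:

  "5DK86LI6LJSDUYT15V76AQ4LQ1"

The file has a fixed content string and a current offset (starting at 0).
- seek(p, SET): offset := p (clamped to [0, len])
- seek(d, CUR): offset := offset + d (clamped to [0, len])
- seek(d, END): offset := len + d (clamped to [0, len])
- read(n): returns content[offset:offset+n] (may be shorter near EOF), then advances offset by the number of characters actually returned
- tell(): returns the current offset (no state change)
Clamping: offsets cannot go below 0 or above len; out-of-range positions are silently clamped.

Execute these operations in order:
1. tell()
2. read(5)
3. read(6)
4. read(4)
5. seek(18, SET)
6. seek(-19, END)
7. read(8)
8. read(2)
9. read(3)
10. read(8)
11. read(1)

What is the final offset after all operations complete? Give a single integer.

After 1 (tell()): offset=0
After 2 (read(5)): returned '5DK86', offset=5
After 3 (read(6)): returned 'LI6LJS', offset=11
After 4 (read(4)): returned 'DUYT', offset=15
After 5 (seek(18, SET)): offset=18
After 6 (seek(-19, END)): offset=7
After 7 (read(8)): returned '6LJSDUYT', offset=15
After 8 (read(2)): returned '15', offset=17
After 9 (read(3)): returned 'V76', offset=20
After 10 (read(8)): returned 'AQ4LQ1', offset=26
After 11 (read(1)): returned '', offset=26

Answer: 26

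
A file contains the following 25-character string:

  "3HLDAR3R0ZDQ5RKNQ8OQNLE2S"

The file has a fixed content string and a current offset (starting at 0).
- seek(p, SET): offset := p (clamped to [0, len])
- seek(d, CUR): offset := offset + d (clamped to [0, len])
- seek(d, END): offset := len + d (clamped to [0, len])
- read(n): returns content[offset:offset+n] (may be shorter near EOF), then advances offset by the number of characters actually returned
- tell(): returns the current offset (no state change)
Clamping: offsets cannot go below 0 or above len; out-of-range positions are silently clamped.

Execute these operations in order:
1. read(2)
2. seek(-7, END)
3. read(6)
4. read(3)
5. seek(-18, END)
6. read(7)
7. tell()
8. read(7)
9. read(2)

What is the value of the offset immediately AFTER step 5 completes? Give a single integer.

After 1 (read(2)): returned '3H', offset=2
After 2 (seek(-7, END)): offset=18
After 3 (read(6)): returned 'OQNLE2', offset=24
After 4 (read(3)): returned 'S', offset=25
After 5 (seek(-18, END)): offset=7

Answer: 7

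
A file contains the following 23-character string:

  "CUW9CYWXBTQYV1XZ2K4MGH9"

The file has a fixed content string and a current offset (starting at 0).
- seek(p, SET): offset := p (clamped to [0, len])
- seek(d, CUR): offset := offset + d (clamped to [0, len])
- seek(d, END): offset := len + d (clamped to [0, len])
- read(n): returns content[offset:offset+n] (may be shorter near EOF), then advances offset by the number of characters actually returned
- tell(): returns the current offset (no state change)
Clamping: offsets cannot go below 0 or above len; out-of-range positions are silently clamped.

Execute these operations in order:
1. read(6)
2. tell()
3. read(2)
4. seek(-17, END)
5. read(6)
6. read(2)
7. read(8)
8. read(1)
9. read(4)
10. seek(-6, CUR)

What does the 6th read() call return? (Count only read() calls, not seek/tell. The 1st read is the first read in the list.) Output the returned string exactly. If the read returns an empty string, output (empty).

After 1 (read(6)): returned 'CUW9CY', offset=6
After 2 (tell()): offset=6
After 3 (read(2)): returned 'WX', offset=8
After 4 (seek(-17, END)): offset=6
After 5 (read(6)): returned 'WXBTQY', offset=12
After 6 (read(2)): returned 'V1', offset=14
After 7 (read(8)): returned 'XZ2K4MGH', offset=22
After 8 (read(1)): returned '9', offset=23
After 9 (read(4)): returned '', offset=23
After 10 (seek(-6, CUR)): offset=17

Answer: 9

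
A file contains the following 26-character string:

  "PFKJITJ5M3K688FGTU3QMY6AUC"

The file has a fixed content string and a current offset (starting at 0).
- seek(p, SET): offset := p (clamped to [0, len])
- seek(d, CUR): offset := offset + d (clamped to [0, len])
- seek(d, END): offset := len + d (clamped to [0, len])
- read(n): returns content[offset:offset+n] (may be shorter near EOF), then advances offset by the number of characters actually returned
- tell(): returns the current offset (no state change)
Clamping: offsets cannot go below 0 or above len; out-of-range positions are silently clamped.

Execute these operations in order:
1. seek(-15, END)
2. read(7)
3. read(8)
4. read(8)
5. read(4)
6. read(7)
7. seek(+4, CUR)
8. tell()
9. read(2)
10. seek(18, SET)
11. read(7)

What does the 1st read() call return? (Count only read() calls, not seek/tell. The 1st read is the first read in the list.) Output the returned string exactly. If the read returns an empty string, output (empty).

After 1 (seek(-15, END)): offset=11
After 2 (read(7)): returned '688FGTU', offset=18
After 3 (read(8)): returned '3QMY6AUC', offset=26
After 4 (read(8)): returned '', offset=26
After 5 (read(4)): returned '', offset=26
After 6 (read(7)): returned '', offset=26
After 7 (seek(+4, CUR)): offset=26
After 8 (tell()): offset=26
After 9 (read(2)): returned '', offset=26
After 10 (seek(18, SET)): offset=18
After 11 (read(7)): returned '3QMY6AU', offset=25

Answer: 688FGTU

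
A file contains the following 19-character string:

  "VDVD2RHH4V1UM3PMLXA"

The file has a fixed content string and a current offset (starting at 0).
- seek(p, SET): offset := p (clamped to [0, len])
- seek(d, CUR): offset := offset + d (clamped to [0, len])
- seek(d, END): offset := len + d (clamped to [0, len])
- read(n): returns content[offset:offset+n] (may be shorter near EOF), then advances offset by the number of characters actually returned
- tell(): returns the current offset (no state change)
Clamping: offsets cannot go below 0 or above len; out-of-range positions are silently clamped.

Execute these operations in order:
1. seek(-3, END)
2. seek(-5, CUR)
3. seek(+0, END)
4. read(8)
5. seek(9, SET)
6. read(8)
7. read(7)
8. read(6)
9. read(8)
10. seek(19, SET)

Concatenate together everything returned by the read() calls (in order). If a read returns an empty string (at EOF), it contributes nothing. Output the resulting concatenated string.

After 1 (seek(-3, END)): offset=16
After 2 (seek(-5, CUR)): offset=11
After 3 (seek(+0, END)): offset=19
After 4 (read(8)): returned '', offset=19
After 5 (seek(9, SET)): offset=9
After 6 (read(8)): returned 'V1UM3PML', offset=17
After 7 (read(7)): returned 'XA', offset=19
After 8 (read(6)): returned '', offset=19
After 9 (read(8)): returned '', offset=19
After 10 (seek(19, SET)): offset=19

Answer: V1UM3PMLXA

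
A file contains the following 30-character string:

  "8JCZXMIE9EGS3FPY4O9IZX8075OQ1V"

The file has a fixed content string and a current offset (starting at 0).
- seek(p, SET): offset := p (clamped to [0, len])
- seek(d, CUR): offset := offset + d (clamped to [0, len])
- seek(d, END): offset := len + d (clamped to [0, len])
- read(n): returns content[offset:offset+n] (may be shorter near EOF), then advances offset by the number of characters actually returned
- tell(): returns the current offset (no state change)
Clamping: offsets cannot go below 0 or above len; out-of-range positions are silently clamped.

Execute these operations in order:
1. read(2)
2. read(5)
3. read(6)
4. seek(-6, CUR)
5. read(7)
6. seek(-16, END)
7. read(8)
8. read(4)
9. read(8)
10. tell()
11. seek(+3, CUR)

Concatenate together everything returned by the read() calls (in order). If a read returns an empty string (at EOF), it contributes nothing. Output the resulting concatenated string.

After 1 (read(2)): returned '8J', offset=2
After 2 (read(5)): returned 'CZXMI', offset=7
After 3 (read(6)): returned 'E9EGS3', offset=13
After 4 (seek(-6, CUR)): offset=7
After 5 (read(7)): returned 'E9EGS3F', offset=14
After 6 (seek(-16, END)): offset=14
After 7 (read(8)): returned 'PY4O9IZX', offset=22
After 8 (read(4)): returned '8075', offset=26
After 9 (read(8)): returned 'OQ1V', offset=30
After 10 (tell()): offset=30
After 11 (seek(+3, CUR)): offset=30

Answer: 8JCZXMIE9EGS3E9EGS3FPY4O9IZX8075OQ1V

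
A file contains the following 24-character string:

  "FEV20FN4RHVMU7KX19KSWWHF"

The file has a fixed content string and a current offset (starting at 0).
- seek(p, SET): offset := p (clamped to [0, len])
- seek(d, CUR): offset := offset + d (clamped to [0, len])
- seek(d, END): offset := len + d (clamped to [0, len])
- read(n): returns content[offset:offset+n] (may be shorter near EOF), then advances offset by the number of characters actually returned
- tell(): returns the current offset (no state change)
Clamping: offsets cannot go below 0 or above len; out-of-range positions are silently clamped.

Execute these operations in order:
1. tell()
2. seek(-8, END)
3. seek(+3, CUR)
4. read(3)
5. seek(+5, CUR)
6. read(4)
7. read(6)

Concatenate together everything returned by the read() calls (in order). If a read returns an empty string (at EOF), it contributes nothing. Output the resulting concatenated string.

After 1 (tell()): offset=0
After 2 (seek(-8, END)): offset=16
After 3 (seek(+3, CUR)): offset=19
After 4 (read(3)): returned 'SWW', offset=22
After 5 (seek(+5, CUR)): offset=24
After 6 (read(4)): returned '', offset=24
After 7 (read(6)): returned '', offset=24

Answer: SWW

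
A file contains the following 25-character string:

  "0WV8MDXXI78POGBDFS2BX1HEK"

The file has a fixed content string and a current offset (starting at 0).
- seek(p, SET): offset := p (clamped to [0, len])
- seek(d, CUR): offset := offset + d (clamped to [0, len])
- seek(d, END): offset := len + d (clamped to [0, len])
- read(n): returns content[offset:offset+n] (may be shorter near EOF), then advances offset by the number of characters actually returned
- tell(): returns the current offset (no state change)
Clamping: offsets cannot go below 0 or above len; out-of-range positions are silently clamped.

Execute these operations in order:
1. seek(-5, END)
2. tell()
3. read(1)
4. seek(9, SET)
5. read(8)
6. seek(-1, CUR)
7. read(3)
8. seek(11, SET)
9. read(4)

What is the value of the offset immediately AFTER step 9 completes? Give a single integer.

Answer: 15

Derivation:
After 1 (seek(-5, END)): offset=20
After 2 (tell()): offset=20
After 3 (read(1)): returned 'X', offset=21
After 4 (seek(9, SET)): offset=9
After 5 (read(8)): returned '78POGBDF', offset=17
After 6 (seek(-1, CUR)): offset=16
After 7 (read(3)): returned 'FS2', offset=19
After 8 (seek(11, SET)): offset=11
After 9 (read(4)): returned 'POGB', offset=15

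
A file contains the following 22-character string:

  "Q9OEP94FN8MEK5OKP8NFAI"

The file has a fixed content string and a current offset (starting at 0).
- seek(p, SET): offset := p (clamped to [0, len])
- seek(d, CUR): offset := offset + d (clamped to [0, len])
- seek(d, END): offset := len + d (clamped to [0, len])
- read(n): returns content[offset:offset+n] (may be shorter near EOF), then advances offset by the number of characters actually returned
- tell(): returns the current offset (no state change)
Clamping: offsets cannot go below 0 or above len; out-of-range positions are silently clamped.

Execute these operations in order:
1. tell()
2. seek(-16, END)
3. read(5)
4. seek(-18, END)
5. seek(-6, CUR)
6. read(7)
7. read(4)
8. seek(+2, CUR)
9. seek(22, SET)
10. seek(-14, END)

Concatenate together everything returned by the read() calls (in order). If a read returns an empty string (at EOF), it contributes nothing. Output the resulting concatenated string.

After 1 (tell()): offset=0
After 2 (seek(-16, END)): offset=6
After 3 (read(5)): returned '4FN8M', offset=11
After 4 (seek(-18, END)): offset=4
After 5 (seek(-6, CUR)): offset=0
After 6 (read(7)): returned 'Q9OEP94', offset=7
After 7 (read(4)): returned 'FN8M', offset=11
After 8 (seek(+2, CUR)): offset=13
After 9 (seek(22, SET)): offset=22
After 10 (seek(-14, END)): offset=8

Answer: 4FN8MQ9OEP94FN8M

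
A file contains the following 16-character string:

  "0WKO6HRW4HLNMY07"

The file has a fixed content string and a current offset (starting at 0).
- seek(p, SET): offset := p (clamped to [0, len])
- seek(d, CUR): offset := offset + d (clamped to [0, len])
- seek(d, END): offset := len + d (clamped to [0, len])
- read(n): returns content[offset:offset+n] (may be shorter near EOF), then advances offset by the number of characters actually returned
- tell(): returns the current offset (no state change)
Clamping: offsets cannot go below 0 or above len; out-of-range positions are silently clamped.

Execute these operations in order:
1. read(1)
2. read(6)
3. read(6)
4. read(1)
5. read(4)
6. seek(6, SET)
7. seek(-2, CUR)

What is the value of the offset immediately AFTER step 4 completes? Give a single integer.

Answer: 14

Derivation:
After 1 (read(1)): returned '0', offset=1
After 2 (read(6)): returned 'WKO6HR', offset=7
After 3 (read(6)): returned 'W4HLNM', offset=13
After 4 (read(1)): returned 'Y', offset=14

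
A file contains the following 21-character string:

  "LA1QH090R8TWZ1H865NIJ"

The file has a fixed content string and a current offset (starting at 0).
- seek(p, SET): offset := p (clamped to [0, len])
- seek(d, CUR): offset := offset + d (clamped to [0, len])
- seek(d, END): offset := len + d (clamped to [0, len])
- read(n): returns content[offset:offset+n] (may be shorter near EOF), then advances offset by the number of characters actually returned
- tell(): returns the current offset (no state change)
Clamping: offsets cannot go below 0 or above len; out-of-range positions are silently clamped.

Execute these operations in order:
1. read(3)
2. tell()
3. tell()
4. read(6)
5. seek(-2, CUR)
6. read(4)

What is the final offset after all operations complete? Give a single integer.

After 1 (read(3)): returned 'LA1', offset=3
After 2 (tell()): offset=3
After 3 (tell()): offset=3
After 4 (read(6)): returned 'QH090R', offset=9
After 5 (seek(-2, CUR)): offset=7
After 6 (read(4)): returned '0R8T', offset=11

Answer: 11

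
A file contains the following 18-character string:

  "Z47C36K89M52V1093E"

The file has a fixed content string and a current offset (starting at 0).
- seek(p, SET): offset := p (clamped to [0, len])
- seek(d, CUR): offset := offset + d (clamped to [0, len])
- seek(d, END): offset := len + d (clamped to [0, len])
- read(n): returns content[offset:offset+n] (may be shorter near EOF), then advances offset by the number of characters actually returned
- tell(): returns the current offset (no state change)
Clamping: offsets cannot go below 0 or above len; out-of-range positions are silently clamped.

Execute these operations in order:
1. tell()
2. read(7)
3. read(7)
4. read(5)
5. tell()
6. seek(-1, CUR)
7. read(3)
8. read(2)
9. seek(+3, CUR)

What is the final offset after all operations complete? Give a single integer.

Answer: 18

Derivation:
After 1 (tell()): offset=0
After 2 (read(7)): returned 'Z47C36K', offset=7
After 3 (read(7)): returned '89M52V1', offset=14
After 4 (read(5)): returned '093E', offset=18
After 5 (tell()): offset=18
After 6 (seek(-1, CUR)): offset=17
After 7 (read(3)): returned 'E', offset=18
After 8 (read(2)): returned '', offset=18
After 9 (seek(+3, CUR)): offset=18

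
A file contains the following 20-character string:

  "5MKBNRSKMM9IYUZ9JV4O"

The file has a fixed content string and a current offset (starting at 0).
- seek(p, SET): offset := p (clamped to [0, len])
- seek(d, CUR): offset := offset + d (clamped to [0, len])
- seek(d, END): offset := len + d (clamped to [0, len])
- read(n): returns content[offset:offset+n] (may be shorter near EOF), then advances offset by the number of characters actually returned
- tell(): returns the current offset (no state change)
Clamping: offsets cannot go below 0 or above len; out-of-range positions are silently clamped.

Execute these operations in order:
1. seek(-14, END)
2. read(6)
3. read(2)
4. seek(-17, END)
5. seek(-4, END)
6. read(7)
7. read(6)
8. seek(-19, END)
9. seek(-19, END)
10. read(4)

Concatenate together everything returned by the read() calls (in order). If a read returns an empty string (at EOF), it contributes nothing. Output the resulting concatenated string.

After 1 (seek(-14, END)): offset=6
After 2 (read(6)): returned 'SKMM9I', offset=12
After 3 (read(2)): returned 'YU', offset=14
After 4 (seek(-17, END)): offset=3
After 5 (seek(-4, END)): offset=16
After 6 (read(7)): returned 'JV4O', offset=20
After 7 (read(6)): returned '', offset=20
After 8 (seek(-19, END)): offset=1
After 9 (seek(-19, END)): offset=1
After 10 (read(4)): returned 'MKBN', offset=5

Answer: SKMM9IYUJV4OMKBN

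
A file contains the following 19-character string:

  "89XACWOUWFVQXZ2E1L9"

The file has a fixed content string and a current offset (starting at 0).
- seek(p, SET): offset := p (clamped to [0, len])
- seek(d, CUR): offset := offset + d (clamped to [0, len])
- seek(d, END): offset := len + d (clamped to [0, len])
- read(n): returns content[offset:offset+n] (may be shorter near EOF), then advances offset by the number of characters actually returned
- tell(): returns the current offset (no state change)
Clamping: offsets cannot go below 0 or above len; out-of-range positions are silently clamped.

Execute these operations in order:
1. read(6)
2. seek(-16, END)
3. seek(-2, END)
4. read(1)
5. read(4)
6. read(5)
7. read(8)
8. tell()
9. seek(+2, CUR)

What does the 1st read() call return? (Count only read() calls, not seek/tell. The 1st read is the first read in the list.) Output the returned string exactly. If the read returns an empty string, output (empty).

Answer: 89XACW

Derivation:
After 1 (read(6)): returned '89XACW', offset=6
After 2 (seek(-16, END)): offset=3
After 3 (seek(-2, END)): offset=17
After 4 (read(1)): returned 'L', offset=18
After 5 (read(4)): returned '9', offset=19
After 6 (read(5)): returned '', offset=19
After 7 (read(8)): returned '', offset=19
After 8 (tell()): offset=19
After 9 (seek(+2, CUR)): offset=19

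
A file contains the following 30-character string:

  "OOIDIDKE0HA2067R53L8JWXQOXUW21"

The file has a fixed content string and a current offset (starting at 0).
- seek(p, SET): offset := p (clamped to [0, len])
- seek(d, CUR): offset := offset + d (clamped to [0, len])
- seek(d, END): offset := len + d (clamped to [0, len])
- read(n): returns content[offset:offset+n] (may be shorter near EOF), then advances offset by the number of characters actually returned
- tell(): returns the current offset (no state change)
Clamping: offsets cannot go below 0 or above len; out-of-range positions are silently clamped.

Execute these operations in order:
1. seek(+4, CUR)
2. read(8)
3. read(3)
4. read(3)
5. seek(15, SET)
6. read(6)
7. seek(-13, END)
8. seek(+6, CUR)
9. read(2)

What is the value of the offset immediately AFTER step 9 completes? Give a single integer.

After 1 (seek(+4, CUR)): offset=4
After 2 (read(8)): returned 'IDKE0HA2', offset=12
After 3 (read(3)): returned '067', offset=15
After 4 (read(3)): returned 'R53', offset=18
After 5 (seek(15, SET)): offset=15
After 6 (read(6)): returned 'R53L8J', offset=21
After 7 (seek(-13, END)): offset=17
After 8 (seek(+6, CUR)): offset=23
After 9 (read(2)): returned 'QO', offset=25

Answer: 25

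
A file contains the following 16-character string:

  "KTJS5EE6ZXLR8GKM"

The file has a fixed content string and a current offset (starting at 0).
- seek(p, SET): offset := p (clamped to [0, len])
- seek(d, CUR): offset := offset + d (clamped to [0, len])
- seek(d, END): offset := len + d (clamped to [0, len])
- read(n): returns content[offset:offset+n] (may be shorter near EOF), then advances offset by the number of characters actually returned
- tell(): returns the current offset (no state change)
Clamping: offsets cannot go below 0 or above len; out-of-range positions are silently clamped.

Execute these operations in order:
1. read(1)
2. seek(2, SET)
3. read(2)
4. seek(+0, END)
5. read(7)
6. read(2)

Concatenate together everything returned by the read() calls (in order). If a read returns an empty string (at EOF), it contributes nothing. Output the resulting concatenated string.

Answer: KJS

Derivation:
After 1 (read(1)): returned 'K', offset=1
After 2 (seek(2, SET)): offset=2
After 3 (read(2)): returned 'JS', offset=4
After 4 (seek(+0, END)): offset=16
After 5 (read(7)): returned '', offset=16
After 6 (read(2)): returned '', offset=16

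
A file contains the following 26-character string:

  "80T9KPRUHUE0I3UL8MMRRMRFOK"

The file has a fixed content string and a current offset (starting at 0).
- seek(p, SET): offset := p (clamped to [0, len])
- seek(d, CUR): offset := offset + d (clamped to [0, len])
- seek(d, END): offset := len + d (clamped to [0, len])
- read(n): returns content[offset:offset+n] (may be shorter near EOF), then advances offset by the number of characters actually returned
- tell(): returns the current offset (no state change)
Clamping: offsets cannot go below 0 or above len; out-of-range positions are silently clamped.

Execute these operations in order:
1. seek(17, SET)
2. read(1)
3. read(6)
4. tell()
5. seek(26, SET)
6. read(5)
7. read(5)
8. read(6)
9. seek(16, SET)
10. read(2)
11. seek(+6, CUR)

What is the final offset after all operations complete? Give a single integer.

Answer: 24

Derivation:
After 1 (seek(17, SET)): offset=17
After 2 (read(1)): returned 'M', offset=18
After 3 (read(6)): returned 'MRRMRF', offset=24
After 4 (tell()): offset=24
After 5 (seek(26, SET)): offset=26
After 6 (read(5)): returned '', offset=26
After 7 (read(5)): returned '', offset=26
After 8 (read(6)): returned '', offset=26
After 9 (seek(16, SET)): offset=16
After 10 (read(2)): returned '8M', offset=18
After 11 (seek(+6, CUR)): offset=24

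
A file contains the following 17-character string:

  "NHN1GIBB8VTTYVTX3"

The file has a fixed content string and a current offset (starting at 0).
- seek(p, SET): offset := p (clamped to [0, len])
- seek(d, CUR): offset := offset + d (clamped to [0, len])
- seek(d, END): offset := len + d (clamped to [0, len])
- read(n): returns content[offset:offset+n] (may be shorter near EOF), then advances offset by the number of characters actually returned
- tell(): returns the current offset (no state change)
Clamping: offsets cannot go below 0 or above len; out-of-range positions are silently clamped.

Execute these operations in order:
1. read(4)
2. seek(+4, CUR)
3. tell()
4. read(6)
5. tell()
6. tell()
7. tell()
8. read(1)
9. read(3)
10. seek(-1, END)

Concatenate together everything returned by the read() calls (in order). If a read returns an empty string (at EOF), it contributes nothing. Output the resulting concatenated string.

After 1 (read(4)): returned 'NHN1', offset=4
After 2 (seek(+4, CUR)): offset=8
After 3 (tell()): offset=8
After 4 (read(6)): returned '8VTTYV', offset=14
After 5 (tell()): offset=14
After 6 (tell()): offset=14
After 7 (tell()): offset=14
After 8 (read(1)): returned 'T', offset=15
After 9 (read(3)): returned 'X3', offset=17
After 10 (seek(-1, END)): offset=16

Answer: NHN18VTTYVTX3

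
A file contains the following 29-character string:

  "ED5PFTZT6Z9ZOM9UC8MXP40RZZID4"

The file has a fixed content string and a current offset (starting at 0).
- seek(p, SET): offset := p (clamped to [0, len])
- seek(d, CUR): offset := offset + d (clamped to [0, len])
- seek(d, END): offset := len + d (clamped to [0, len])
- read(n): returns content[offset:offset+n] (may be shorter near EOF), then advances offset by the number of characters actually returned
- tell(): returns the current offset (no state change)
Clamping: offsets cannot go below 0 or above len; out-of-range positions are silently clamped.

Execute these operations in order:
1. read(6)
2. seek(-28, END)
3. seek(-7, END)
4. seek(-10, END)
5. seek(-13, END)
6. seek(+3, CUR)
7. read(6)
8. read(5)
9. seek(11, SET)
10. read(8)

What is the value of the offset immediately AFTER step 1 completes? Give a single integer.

Answer: 6

Derivation:
After 1 (read(6)): returned 'ED5PFT', offset=6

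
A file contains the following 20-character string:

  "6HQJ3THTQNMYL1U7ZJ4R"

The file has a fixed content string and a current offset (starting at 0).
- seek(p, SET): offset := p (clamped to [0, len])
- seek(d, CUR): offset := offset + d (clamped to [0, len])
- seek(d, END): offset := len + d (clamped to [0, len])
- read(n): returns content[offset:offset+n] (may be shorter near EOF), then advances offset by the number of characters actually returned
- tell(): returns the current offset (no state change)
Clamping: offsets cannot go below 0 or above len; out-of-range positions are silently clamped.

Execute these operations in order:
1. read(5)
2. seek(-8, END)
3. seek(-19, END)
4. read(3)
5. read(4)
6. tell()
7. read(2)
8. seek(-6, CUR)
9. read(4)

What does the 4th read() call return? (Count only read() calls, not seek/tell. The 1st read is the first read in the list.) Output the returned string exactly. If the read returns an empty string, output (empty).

Answer: QN

Derivation:
After 1 (read(5)): returned '6HQJ3', offset=5
After 2 (seek(-8, END)): offset=12
After 3 (seek(-19, END)): offset=1
After 4 (read(3)): returned 'HQJ', offset=4
After 5 (read(4)): returned '3THT', offset=8
After 6 (tell()): offset=8
After 7 (read(2)): returned 'QN', offset=10
After 8 (seek(-6, CUR)): offset=4
After 9 (read(4)): returned '3THT', offset=8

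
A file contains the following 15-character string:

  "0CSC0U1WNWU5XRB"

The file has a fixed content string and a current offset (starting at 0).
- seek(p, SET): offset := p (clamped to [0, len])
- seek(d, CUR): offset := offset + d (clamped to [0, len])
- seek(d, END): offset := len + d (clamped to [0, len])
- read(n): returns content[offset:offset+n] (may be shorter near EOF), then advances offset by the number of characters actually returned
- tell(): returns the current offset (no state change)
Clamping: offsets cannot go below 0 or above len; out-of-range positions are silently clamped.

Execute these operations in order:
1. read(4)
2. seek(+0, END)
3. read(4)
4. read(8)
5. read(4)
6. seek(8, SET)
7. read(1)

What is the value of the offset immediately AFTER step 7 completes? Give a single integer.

After 1 (read(4)): returned '0CSC', offset=4
After 2 (seek(+0, END)): offset=15
After 3 (read(4)): returned '', offset=15
After 4 (read(8)): returned '', offset=15
After 5 (read(4)): returned '', offset=15
After 6 (seek(8, SET)): offset=8
After 7 (read(1)): returned 'N', offset=9

Answer: 9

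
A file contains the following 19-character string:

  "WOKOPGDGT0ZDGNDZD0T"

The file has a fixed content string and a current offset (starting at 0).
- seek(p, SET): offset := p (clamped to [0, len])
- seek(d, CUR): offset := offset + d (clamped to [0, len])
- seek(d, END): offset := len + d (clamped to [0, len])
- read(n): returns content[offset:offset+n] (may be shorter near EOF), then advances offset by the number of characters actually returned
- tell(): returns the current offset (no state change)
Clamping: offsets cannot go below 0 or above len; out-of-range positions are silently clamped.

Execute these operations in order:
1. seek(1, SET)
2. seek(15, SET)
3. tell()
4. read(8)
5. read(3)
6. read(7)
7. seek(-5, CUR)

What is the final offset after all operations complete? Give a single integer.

After 1 (seek(1, SET)): offset=1
After 2 (seek(15, SET)): offset=15
After 3 (tell()): offset=15
After 4 (read(8)): returned 'ZD0T', offset=19
After 5 (read(3)): returned '', offset=19
After 6 (read(7)): returned '', offset=19
After 7 (seek(-5, CUR)): offset=14

Answer: 14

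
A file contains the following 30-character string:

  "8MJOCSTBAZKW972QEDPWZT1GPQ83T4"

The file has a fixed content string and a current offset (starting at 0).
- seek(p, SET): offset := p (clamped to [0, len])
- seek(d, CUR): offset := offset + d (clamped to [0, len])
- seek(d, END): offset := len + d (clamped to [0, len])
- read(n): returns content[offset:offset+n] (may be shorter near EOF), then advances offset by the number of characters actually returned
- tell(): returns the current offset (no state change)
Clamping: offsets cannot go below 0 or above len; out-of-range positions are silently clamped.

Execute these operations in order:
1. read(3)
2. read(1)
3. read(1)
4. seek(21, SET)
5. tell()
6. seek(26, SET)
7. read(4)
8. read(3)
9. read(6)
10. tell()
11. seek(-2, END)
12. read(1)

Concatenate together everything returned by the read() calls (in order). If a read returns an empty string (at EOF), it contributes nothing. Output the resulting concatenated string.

After 1 (read(3)): returned '8MJ', offset=3
After 2 (read(1)): returned 'O', offset=4
After 3 (read(1)): returned 'C', offset=5
After 4 (seek(21, SET)): offset=21
After 5 (tell()): offset=21
After 6 (seek(26, SET)): offset=26
After 7 (read(4)): returned '83T4', offset=30
After 8 (read(3)): returned '', offset=30
After 9 (read(6)): returned '', offset=30
After 10 (tell()): offset=30
After 11 (seek(-2, END)): offset=28
After 12 (read(1)): returned 'T', offset=29

Answer: 8MJOC83T4T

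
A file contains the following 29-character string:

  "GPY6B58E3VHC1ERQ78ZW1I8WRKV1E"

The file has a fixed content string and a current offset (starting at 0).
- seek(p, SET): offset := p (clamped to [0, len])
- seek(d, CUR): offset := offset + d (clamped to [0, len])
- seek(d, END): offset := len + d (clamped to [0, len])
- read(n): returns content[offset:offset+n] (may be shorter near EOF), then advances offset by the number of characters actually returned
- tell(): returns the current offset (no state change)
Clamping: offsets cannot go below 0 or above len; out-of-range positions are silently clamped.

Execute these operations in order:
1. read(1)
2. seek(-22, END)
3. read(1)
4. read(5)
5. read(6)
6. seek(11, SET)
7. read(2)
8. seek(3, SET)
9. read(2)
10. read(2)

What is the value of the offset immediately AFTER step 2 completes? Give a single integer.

After 1 (read(1)): returned 'G', offset=1
After 2 (seek(-22, END)): offset=7

Answer: 7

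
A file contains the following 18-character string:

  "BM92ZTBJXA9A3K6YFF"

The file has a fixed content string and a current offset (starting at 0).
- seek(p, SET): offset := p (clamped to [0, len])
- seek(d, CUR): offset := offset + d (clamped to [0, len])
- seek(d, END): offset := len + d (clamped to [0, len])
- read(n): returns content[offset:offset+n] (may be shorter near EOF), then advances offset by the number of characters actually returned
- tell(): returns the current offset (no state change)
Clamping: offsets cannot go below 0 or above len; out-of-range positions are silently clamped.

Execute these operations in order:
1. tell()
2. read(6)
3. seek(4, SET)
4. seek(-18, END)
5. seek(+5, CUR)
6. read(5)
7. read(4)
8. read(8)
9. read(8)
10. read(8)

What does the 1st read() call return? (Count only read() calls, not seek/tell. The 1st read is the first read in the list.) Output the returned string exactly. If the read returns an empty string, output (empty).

After 1 (tell()): offset=0
After 2 (read(6)): returned 'BM92ZT', offset=6
After 3 (seek(4, SET)): offset=4
After 4 (seek(-18, END)): offset=0
After 5 (seek(+5, CUR)): offset=5
After 6 (read(5)): returned 'TBJXA', offset=10
After 7 (read(4)): returned '9A3K', offset=14
After 8 (read(8)): returned '6YFF', offset=18
After 9 (read(8)): returned '', offset=18
After 10 (read(8)): returned '', offset=18

Answer: BM92ZT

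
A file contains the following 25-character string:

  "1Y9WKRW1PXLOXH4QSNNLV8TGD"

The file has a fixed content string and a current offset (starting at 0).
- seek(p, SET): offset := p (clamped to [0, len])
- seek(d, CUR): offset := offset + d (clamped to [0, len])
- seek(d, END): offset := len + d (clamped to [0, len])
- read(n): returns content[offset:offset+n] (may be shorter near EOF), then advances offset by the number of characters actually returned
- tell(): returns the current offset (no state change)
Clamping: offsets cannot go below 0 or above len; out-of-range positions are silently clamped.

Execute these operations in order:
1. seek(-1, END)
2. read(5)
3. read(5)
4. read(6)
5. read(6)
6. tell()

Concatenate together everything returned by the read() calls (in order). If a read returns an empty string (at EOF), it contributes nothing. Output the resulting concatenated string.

Answer: D

Derivation:
After 1 (seek(-1, END)): offset=24
After 2 (read(5)): returned 'D', offset=25
After 3 (read(5)): returned '', offset=25
After 4 (read(6)): returned '', offset=25
After 5 (read(6)): returned '', offset=25
After 6 (tell()): offset=25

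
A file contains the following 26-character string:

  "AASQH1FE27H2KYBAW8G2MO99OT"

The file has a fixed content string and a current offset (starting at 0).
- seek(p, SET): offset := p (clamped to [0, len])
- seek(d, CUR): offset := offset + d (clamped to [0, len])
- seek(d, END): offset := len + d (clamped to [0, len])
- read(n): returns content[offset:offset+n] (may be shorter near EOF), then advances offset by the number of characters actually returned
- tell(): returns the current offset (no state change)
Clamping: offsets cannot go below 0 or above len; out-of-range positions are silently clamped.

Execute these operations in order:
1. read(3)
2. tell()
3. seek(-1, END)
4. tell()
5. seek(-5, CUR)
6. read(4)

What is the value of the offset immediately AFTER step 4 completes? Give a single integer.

Answer: 25

Derivation:
After 1 (read(3)): returned 'AAS', offset=3
After 2 (tell()): offset=3
After 3 (seek(-1, END)): offset=25
After 4 (tell()): offset=25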